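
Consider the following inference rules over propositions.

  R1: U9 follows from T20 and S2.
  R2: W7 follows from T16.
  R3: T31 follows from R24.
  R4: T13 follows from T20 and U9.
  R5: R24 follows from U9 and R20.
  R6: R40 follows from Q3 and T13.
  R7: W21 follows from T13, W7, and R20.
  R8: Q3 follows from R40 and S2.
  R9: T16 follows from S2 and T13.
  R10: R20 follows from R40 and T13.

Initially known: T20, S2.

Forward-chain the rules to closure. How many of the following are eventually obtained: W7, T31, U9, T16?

From T20 and S2, R1 gives U9.
From T20 and U9, R4 gives T13.
S2 and T13 hold, so T16 follows (R9).
From T16, R2 gives W7.
W7: reached.
T31 would need R24 (R3), but R24 is never established.
U9: reached.
T16: reached.
Reached: W7, U9, and T16 — 3 of the 4.

3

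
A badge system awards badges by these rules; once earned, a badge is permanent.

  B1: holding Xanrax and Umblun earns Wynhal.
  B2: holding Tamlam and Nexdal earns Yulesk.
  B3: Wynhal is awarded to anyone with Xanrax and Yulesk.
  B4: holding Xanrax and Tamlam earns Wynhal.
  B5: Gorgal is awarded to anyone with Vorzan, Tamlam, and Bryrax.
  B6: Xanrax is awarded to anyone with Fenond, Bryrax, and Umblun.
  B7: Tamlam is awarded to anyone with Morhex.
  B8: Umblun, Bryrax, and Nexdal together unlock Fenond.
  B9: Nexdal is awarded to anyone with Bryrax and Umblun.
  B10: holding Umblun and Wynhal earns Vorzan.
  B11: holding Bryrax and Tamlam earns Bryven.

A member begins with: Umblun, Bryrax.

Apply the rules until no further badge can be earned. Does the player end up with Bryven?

Bryven would need Bryrax and Tamlam (B11), but Tamlam is never earned.

No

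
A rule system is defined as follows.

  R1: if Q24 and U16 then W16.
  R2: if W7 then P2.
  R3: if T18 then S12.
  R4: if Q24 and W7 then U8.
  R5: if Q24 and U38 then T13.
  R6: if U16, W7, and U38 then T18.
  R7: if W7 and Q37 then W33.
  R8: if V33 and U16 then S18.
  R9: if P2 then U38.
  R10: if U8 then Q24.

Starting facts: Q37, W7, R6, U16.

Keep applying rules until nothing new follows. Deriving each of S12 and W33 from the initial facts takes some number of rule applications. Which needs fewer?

W33: W7 and Q37 hold, so W33 follows (R7). [1 rule application]
S12: From W7, R2 gives P2. P2 holds, so U38 follows (R9). U16, W7, and U38 hold, so T18 follows (R6). T18 holds, so S12 follows (R3). [4 rule applications]
W33 needs fewer.

W33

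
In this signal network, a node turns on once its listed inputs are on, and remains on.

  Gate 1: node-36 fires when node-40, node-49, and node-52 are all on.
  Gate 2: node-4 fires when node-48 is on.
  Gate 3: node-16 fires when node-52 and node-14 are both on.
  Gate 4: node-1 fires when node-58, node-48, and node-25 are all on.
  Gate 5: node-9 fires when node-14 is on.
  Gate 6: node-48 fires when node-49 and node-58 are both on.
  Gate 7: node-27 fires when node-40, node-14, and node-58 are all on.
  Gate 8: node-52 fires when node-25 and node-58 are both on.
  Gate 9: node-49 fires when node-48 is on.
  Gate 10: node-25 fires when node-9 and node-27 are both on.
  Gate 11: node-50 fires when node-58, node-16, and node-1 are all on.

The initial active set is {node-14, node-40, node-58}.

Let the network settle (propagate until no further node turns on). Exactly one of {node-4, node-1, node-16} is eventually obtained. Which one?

node-40, node-14, and node-58 are on, so node-27 fires (Gate 7).
Gate 5: node-14 on → node-9 on.
Gate 10: node-9 and node-27 on → node-25 on.
Gate 8: node-25 and node-58 on → node-52 on.
Gate 3: node-52 and node-14 on → node-16 on.
node-4 would need node-48 (Gate 2), but node-48 never turns on. node-1 would need node-58, node-48, and node-25 (Gate 4), but node-48 never turns on.

node-16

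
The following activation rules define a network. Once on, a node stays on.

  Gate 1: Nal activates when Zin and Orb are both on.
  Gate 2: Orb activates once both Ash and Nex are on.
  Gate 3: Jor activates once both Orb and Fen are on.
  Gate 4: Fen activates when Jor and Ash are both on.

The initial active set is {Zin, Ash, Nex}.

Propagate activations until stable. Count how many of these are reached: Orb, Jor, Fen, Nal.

Gate 2: Ash and Nex on → Orb on.
Zin and Orb are on, so Nal activates (Gate 1).
Orb: reached.
Jor would need Orb and Fen (Gate 3), but Fen never turns on.
Fen would need Jor and Ash (Gate 4), but Jor never turns on.
Nal: reached.
Reached: Orb and Nal — 2 of the 4.

2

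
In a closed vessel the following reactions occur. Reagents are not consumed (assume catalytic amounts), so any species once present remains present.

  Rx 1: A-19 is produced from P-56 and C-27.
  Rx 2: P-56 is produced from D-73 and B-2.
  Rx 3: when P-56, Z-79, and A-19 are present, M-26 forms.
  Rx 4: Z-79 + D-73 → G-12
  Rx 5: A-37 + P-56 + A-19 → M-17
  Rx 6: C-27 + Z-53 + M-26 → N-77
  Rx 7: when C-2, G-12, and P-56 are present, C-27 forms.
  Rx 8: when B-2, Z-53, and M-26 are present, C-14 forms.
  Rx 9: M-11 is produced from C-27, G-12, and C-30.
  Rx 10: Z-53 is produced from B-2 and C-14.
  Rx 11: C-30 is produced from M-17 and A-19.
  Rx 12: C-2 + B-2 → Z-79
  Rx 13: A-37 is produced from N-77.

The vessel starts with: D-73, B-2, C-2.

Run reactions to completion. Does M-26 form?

D-73 and B-2 present → P-56 forms (Rx 2).
C-2 and B-2 present → Z-79 forms (Rx 12).
Z-79 and D-73 present → G-12 forms (Rx 4).
C-2, G-12, and P-56 present → C-27 forms (Rx 7).
P-56 and C-27 present → A-19 forms (Rx 1).
P-56, Z-79, and A-19 present → M-26 forms (Rx 3).

Yes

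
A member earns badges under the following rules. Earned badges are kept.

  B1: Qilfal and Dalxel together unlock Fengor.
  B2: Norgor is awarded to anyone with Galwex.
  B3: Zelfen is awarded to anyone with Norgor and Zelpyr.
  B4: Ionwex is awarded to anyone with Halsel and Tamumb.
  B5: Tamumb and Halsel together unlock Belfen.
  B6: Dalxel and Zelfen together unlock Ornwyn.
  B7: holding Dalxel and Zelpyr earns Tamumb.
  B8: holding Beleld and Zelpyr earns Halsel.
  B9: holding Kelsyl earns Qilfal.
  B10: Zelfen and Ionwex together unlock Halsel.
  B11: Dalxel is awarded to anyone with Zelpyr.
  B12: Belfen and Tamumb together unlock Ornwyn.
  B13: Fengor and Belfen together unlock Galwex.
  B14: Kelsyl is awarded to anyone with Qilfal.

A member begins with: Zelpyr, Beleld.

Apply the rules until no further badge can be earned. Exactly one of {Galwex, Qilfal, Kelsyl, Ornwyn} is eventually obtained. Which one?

Ornwyn

With Beleld and Zelpyr, Halsel is earned (B8).
With Zelpyr, Dalxel is earned (B11).
With Dalxel and Zelpyr, Tamumb is earned (B7).
With Tamumb and Halsel, Belfen is earned (B5).
With Belfen and Tamumb, Ornwyn is earned (B12).
Qilfal would need Kelsyl (B9), but Kelsyl is never earned. Kelsyl would need Qilfal (B14), but Qilfal is never earned. Galwex would need Fengor and Belfen (B13), but Fengor is never earned.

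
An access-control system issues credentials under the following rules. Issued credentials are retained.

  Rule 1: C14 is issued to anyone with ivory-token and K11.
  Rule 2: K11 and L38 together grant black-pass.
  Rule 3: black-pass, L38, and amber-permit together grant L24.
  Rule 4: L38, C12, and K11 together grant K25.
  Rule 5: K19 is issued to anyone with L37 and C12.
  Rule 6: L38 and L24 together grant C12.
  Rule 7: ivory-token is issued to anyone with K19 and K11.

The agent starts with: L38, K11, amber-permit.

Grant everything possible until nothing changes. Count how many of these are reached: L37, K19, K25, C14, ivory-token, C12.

2

Holding K11 and L38 grants black-pass (Rule 2).
Holding black-pass, L38, and amber-permit grants L24 (Rule 3).
Holding L38 and L24 grants C12 (Rule 6).
Holding L38, C12, and K11 grants K25 (Rule 4).
No rule produces L37, and it is not given.
K19 would need L37 and C12 (Rule 5), but L37 is never granted.
K25: reached.
C14 would need ivory-token and K11 (Rule 1), but ivory-token is never granted.
ivory-token would need K19 and K11 (Rule 7), but K19 is never granted.
C12: reached.
Reached: K25 and C12 — 2 of the 6.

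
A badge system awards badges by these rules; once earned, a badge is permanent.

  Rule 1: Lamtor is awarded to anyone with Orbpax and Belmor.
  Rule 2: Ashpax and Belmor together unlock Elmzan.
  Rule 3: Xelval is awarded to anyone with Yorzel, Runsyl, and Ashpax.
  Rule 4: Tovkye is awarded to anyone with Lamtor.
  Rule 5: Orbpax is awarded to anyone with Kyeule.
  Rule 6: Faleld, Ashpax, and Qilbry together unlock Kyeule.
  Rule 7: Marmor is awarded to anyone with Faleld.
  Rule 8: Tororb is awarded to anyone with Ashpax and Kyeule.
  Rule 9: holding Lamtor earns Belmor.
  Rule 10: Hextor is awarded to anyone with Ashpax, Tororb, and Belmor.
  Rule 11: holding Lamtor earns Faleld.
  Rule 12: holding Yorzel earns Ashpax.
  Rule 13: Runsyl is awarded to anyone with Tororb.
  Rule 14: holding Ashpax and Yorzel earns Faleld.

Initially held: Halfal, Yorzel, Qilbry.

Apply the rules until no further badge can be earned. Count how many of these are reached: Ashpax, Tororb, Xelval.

3

With Yorzel, Ashpax is earned (Rule 12).
With Ashpax and Yorzel, Faleld is earned (Rule 14).
With Faleld, Ashpax, and Qilbry, Kyeule is earned (Rule 6).
With Ashpax and Kyeule, Tororb is earned (Rule 8).
With Tororb, Runsyl is earned (Rule 13).
With Yorzel, Runsyl, and Ashpax, Xelval is earned (Rule 3).
Ashpax: reached.
Tororb: reached.
Xelval: reached.
All 3 are reached.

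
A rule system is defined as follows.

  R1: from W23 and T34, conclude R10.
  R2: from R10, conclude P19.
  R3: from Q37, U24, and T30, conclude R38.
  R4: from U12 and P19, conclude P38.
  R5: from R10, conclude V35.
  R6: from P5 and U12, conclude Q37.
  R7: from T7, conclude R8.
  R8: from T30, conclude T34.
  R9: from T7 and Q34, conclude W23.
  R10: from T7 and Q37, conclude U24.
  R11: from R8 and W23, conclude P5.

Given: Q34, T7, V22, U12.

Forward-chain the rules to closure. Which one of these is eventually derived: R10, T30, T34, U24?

U24

From T7 and Q34, R9 gives W23.
T7 holds, so R8 follows (R7).
R8 and W23 hold, so P5 follows (R11).
From P5 and U12, R6 gives Q37.
From T7 and Q37, R10 gives U24.
No rule produces T30, and it is not given. T34 would need T30 (R8), but T30 is never established. R10 would need W23 and T34 (R1), but T34 is never established.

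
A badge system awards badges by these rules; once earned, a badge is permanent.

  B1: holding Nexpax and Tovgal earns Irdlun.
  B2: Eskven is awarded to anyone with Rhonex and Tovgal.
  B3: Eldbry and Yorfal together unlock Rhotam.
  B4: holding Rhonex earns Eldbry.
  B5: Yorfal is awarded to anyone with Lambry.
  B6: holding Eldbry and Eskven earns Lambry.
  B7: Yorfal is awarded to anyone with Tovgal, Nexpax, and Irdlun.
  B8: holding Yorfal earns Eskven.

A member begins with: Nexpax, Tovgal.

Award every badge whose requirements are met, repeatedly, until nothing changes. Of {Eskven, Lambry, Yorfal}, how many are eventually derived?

2

With Nexpax and Tovgal, Irdlun is earned (B1).
With Tovgal, Nexpax, and Irdlun, Yorfal is earned (B7).
With Yorfal, Eskven is earned (B8).
Eskven: reached.
Lambry would need Eldbry and Eskven (B6), but Eldbry is never earned.
Yorfal: reached.
Reached: Eskven and Yorfal — 2 of the 3.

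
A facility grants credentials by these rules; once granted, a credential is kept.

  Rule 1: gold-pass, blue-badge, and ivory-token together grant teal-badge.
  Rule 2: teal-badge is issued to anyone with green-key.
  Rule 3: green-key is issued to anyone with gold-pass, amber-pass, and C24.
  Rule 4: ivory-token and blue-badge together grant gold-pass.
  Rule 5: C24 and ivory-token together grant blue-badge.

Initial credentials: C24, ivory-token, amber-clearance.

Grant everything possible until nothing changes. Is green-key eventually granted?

No

green-key would need gold-pass, amber-pass, and C24 (Rule 3), but amber-pass is never granted.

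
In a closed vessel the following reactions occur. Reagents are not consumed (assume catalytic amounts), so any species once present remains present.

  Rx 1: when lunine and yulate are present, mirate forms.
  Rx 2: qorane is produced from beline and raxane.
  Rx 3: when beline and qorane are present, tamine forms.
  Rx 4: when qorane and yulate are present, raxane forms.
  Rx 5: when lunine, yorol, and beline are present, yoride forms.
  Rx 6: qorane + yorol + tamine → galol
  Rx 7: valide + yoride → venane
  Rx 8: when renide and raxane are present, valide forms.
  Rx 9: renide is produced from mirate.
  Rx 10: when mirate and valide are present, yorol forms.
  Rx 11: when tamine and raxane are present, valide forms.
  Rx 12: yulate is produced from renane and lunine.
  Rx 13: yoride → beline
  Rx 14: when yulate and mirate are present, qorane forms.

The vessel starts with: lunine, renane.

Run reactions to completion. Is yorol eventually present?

renane and lunine present → yulate forms (Rx 12).
lunine and yulate present → mirate forms (Rx 1).
yulate and mirate present → qorane forms (Rx 14).
mirate present → renide forms (Rx 9).
qorane and yulate present → raxane forms (Rx 4).
renide and raxane present → valide forms (Rx 8).
mirate and valide present → yorol forms (Rx 10).

Yes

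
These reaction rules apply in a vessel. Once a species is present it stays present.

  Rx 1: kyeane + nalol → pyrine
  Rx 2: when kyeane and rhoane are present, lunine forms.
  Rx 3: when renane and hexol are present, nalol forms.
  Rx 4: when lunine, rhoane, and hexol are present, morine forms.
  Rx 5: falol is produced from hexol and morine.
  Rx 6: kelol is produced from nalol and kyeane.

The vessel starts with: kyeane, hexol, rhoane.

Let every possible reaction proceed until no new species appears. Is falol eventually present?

kyeane and rhoane present → lunine forms (Rx 2).
lunine, rhoane, and hexol present → morine forms (Rx 4).
hexol and morine present → falol forms (Rx 5).

Yes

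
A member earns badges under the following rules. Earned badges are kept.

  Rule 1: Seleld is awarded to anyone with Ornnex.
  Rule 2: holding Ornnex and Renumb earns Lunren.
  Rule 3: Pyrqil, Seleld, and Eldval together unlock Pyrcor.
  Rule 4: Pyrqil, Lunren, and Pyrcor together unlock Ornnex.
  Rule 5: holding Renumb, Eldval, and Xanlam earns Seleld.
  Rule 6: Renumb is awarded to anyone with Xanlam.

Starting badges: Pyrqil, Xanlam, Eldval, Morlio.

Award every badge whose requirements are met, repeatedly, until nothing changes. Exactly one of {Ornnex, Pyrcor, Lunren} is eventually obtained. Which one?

With Xanlam, Renumb is earned (Rule 6).
With Renumb, Eldval, and Xanlam, Seleld is earned (Rule 5).
With Pyrqil, Seleld, and Eldval, Pyrcor is earned (Rule 3).
Lunren would need Ornnex and Renumb (Rule 2), but Ornnex is never earned. Ornnex would need Pyrqil, Lunren, and Pyrcor (Rule 4), but Lunren is never earned.

Pyrcor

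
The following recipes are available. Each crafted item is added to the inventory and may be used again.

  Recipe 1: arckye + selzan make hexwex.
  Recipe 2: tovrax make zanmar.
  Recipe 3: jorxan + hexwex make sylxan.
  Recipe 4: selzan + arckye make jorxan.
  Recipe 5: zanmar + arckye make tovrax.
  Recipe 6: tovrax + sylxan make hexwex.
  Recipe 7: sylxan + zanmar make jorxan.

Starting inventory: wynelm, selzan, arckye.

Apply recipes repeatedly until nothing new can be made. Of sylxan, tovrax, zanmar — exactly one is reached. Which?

sylxan

selzan + arckye → jorxan (Recipe 4).
arckye + selzan → hexwex (Recipe 1).
jorxan + hexwex → sylxan (Recipe 3).
tovrax would need zanmar and arckye (Recipe 5), but zanmar is never obtained. zanmar would need tovrax (Recipe 2), but tovrax is never obtained.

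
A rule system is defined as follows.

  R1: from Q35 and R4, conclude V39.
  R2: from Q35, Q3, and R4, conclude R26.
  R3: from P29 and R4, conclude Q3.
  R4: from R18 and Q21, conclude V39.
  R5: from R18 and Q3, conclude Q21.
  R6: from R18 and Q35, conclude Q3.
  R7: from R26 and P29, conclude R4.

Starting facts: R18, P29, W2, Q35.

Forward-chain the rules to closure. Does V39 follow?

Yes

From R18 and Q35, R6 gives Q3.
From R18 and Q3, R5 gives Q21.
From R18 and Q21, R4 gives V39.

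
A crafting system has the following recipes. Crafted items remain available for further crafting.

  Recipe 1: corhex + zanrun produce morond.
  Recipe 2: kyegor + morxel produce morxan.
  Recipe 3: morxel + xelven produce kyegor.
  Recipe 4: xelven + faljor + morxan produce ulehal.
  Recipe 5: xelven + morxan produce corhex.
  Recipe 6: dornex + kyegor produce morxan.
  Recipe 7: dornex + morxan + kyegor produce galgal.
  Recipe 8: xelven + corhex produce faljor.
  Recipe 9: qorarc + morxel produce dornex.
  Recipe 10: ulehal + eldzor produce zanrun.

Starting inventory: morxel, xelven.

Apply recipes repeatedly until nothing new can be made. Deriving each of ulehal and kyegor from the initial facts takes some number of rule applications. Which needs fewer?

kyegor: Using Recipe 3, morxel and xelven make kyegor. [1 rule application]
ulehal: Using Recipe 3, morxel and xelven make kyegor. Using Recipe 2, kyegor and morxel make morxan. xelven + morxan → corhex (Recipe 5). xelven + corhex → faljor (Recipe 8). Using Recipe 4, xelven, faljor, and morxan make ulehal. [5 rule applications]
kyegor needs fewer.

kyegor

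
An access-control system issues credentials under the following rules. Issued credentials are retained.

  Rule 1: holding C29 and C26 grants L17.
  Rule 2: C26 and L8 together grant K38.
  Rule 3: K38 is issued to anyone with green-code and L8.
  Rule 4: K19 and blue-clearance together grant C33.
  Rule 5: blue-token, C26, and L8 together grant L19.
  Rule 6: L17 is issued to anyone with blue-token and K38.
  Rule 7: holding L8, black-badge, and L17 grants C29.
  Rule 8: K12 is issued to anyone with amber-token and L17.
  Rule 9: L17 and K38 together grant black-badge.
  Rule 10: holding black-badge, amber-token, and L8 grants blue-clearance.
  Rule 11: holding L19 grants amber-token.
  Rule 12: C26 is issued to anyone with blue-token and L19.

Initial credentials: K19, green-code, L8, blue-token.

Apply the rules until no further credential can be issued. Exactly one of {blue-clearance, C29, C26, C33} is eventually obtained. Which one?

C29

Holding green-code and L8 grants K38 (Rule 3).
Holding blue-token and K38 grants L17 (Rule 6).
Holding L17 and K38 grants black-badge (Rule 9).
Holding L8, black-badge, and L17 grants C29 (Rule 7).
blue-clearance would need black-badge, amber-token, and L8 (Rule 10), but amber-token is never granted. C33 would need K19 and blue-clearance (Rule 4), but blue-clearance is never granted. C26 would need blue-token and L19 (Rule 12), but L19 is never granted.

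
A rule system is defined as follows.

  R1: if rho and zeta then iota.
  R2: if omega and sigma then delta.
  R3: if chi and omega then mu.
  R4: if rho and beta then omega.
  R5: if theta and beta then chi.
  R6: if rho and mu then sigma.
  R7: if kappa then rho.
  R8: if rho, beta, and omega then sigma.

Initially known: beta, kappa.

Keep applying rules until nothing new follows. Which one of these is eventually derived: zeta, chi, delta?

delta

From kappa, R7 gives rho.
From rho and beta, R4 gives omega.
rho, beta, and omega hold, so sigma follows (R8).
omega and sigma hold, so delta follows (R2).
No rule produces zeta, and it is not given. chi would need theta and beta (R5), but theta is never established.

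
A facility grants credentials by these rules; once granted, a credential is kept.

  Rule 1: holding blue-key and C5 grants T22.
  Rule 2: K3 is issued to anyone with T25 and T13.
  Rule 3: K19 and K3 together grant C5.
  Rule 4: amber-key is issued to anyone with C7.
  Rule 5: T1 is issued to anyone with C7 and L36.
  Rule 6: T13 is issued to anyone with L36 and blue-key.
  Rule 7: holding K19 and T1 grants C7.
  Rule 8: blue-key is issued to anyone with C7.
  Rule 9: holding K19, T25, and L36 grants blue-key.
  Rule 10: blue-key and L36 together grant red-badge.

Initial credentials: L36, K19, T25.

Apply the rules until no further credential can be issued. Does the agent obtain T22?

Holding K19, T25, and L36 grants blue-key (Rule 9).
Holding L36 and blue-key grants T13 (Rule 6).
Holding T25 and T13 grants K3 (Rule 2).
Holding K19 and K3 grants C5 (Rule 3).
Holding blue-key and C5 grants T22 (Rule 1).

Yes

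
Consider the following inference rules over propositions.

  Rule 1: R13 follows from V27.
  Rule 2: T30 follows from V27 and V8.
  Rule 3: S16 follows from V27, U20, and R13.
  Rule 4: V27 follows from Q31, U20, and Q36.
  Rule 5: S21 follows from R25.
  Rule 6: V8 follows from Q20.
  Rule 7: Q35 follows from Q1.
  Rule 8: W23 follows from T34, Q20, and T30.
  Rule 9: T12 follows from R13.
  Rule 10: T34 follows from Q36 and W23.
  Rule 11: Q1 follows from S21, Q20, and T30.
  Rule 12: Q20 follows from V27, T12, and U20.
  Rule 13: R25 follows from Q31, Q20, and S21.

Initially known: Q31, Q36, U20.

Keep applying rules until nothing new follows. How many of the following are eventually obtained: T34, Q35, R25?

T34 would need Q36 and W23 (Rule 10), but W23 is never established.
Q35 would need Q1 (Rule 7), but Q1 is never established.
R25 would need Q31, Q20, and S21 (Rule 13), but S21 is never established.
None of the 3 are reached.

0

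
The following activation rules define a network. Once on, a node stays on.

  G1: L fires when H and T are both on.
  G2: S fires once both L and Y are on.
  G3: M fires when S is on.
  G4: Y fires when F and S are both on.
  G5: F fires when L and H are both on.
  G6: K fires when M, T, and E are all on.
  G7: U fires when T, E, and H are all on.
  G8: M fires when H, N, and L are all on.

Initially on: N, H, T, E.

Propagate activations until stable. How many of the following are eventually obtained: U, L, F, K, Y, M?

5

G7: T, E, and H on → U on.
G1: H and T on → L on.
H, N, and L are on, so M fires (G8).
L and H are on, so F fires (G5).
M, T, and E are on, so K fires (G6).
U: reached.
L: reached.
F: reached.
K: reached.
Y would need F and S (G4), but S never turns on.
M: reached.
Reached: U, L, F, K, and M — 5 of the 6.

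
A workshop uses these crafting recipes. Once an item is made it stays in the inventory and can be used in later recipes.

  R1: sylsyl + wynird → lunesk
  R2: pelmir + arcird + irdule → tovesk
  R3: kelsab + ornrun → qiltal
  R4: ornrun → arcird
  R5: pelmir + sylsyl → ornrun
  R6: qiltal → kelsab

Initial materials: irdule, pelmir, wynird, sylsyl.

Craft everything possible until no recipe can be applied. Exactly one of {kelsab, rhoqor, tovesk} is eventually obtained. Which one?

tovesk

pelmir + sylsyl → ornrun (R5).
ornrun → arcird (R4).
Using R2, pelmir, arcird, and irdule make tovesk.
kelsab would need qiltal (R6), but qiltal is never obtained. No rule produces rhoqor, and it is not given.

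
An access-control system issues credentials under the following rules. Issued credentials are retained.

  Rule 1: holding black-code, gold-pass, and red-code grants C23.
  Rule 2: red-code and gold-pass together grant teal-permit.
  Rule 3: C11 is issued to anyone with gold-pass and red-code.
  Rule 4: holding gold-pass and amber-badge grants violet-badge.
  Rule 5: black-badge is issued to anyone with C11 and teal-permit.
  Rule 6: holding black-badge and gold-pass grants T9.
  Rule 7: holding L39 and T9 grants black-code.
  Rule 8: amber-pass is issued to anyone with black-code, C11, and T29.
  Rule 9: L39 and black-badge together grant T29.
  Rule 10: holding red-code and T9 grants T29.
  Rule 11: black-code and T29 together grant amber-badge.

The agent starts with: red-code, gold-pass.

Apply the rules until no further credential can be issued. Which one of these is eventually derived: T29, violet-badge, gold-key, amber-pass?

Holding gold-pass and red-code grants C11 (Rule 3).
Holding red-code and gold-pass grants teal-permit (Rule 2).
Holding C11 and teal-permit grants black-badge (Rule 5).
Holding black-badge and gold-pass grants T9 (Rule 6).
Holding red-code and T9 grants T29 (Rule 10).
amber-pass would need black-code, C11, and T29 (Rule 8), but black-code is never granted. No rule produces gold-key, and it is not given. violet-badge would need gold-pass and amber-badge (Rule 4), but amber-badge is never granted.

T29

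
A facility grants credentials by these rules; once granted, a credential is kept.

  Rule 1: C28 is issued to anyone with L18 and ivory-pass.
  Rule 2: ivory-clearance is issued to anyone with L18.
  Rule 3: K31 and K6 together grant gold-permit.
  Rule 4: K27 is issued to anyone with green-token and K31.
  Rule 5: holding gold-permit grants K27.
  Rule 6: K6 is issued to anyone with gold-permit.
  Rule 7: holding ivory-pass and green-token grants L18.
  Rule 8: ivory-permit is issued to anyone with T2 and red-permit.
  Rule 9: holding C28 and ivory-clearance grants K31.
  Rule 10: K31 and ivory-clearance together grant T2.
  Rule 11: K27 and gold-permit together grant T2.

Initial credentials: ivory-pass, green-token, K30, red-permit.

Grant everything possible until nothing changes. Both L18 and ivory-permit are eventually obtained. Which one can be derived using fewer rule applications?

L18: Holding ivory-pass and green-token grants L18 (Rule 7). [1 rule application]
ivory-permit: Holding ivory-pass and green-token grants L18 (Rule 7). Holding L18 and ivory-pass grants C28 (Rule 1). Holding L18 grants ivory-clearance (Rule 2). Holding C28 and ivory-clearance grants K31 (Rule 9). Holding K31 and ivory-clearance grants T2 (Rule 10). Holding T2 and red-permit grants ivory-permit (Rule 8). [6 rule applications]
L18 needs fewer.

L18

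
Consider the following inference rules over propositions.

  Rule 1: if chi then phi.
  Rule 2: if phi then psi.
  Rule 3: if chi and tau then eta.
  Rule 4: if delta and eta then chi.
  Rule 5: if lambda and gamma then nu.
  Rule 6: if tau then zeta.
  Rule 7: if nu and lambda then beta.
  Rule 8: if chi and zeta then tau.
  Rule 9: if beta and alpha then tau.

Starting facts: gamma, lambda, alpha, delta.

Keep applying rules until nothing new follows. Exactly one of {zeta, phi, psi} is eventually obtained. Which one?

lambda and gamma hold, so nu follows (Rule 5).
From nu and lambda, Rule 7 gives beta.
From beta and alpha, Rule 9 gives tau.
tau holds, so zeta follows (Rule 6).
psi would need phi (Rule 2), but phi is never established. phi would need chi (Rule 1), but chi is never established.

zeta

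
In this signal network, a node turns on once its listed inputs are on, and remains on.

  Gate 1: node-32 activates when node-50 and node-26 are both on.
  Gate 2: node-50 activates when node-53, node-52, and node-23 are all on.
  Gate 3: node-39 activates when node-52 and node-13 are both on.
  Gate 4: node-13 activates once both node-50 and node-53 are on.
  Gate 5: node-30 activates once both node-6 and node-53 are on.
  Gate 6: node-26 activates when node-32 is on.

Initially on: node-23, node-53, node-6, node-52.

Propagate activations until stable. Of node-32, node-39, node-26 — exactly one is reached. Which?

node-53, node-52, and node-23 are on, so node-50 activates (Gate 2).
node-50 and node-53 are on, so node-13 activates (Gate 4).
Gate 3: node-52 and node-13 on → node-39 on.
node-32 would need node-50 and node-26 (Gate 1), but node-26 never turns on. node-26 would need node-32 (Gate 6), but node-32 never turns on.

node-39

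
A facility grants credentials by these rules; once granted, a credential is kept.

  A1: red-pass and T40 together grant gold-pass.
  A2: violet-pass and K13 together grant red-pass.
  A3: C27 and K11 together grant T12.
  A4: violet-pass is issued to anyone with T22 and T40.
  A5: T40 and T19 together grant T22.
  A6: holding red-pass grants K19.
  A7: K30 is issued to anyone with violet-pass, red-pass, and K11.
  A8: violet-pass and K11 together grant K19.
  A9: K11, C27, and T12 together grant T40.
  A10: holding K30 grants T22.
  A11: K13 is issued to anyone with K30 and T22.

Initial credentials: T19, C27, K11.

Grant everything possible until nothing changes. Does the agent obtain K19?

Yes

Holding C27 and K11 grants T12 (A3).
Holding K11, C27, and T12 grants T40 (A9).
Holding T40 and T19 grants T22 (A5).
Holding T22 and T40 grants violet-pass (A4).
Holding violet-pass and K11 grants K19 (A8).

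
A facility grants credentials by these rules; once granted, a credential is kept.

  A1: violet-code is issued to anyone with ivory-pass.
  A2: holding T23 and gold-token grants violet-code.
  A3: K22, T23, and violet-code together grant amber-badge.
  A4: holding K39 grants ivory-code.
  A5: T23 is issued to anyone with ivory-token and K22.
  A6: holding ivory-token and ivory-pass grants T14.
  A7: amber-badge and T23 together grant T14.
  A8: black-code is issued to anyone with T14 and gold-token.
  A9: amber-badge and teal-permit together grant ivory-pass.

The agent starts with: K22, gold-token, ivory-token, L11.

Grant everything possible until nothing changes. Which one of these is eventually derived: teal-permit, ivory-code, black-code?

black-code

Holding ivory-token and K22 grants T23 (A5).
Holding T23 and gold-token grants violet-code (A2).
Holding K22, T23, and violet-code grants amber-badge (A3).
Holding amber-badge and T23 grants T14 (A7).
Holding T14 and gold-token grants black-code (A8).
ivory-code would need K39 (A4), but K39 is never granted. No rule produces teal-permit, and it is not given.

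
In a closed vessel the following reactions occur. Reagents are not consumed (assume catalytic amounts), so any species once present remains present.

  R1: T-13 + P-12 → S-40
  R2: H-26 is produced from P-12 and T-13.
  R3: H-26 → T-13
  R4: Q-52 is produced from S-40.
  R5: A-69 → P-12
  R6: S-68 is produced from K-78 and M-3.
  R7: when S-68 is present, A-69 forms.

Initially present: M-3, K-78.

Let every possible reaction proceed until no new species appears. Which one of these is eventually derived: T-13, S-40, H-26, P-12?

K-78 and M-3 present → S-68 forms (R6).
S-68 present → A-69 forms (R7).
A-69 present → P-12 forms (R5).
S-40 would need T-13 and P-12 (R1), but T-13 never forms. H-26 would need P-12 and T-13 (R2), but T-13 never forms. T-13 would need H-26 (R3), but H-26 never forms.

P-12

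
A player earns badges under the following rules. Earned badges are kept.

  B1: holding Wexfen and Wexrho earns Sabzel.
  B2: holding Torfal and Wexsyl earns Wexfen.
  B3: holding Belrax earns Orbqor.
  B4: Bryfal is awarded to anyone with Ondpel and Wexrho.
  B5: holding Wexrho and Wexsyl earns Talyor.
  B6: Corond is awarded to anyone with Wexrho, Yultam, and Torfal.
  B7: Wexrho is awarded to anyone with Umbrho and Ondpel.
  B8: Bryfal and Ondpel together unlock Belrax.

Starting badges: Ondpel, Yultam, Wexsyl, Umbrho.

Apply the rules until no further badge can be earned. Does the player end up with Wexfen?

No

Wexfen would need Torfal and Wexsyl (B2), but Torfal is never earned.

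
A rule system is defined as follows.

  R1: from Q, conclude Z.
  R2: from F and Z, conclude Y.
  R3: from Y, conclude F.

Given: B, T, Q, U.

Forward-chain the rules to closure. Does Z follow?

Yes

From Q, R1 gives Z.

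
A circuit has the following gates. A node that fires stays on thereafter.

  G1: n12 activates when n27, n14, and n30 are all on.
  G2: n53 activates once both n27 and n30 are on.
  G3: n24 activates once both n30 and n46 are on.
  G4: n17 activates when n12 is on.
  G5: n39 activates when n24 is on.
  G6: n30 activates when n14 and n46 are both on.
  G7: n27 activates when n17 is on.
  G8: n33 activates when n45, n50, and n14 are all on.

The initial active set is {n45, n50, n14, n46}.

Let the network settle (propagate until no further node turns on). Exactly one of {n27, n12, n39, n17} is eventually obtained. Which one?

n39

n14 and n46 are on, so n30 activates (G6).
G3: n30 and n46 on → n24 on.
G5: n24 on → n39 on.
n12 would need n27, n14, and n30 (G1), but n27 never turns on. n17 would need n12 (G4), but n12 never turns on. n27 would need n17 (G7), but n17 never turns on.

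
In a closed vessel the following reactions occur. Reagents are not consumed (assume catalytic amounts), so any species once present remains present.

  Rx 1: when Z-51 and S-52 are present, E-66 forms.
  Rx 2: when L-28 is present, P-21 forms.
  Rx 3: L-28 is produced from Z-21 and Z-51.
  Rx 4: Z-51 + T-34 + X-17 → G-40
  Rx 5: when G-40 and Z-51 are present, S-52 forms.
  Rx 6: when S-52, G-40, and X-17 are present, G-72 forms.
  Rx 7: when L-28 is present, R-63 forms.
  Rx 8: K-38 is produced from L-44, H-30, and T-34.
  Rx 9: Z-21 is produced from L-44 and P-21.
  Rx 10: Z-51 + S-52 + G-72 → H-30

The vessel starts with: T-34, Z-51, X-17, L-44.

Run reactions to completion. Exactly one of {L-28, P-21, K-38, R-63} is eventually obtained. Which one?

Z-51, T-34, and X-17 present → G-40 forms (Rx 4).
G-40 and Z-51 present → S-52 forms (Rx 5).
S-52, G-40, and X-17 present → G-72 forms (Rx 6).
Z-51, S-52, and G-72 present → H-30 forms (Rx 10).
L-44, H-30, and T-34 present → K-38 forms (Rx 8).
L-28 would need Z-21 and Z-51 (Rx 3), but Z-21 never forms. P-21 would need L-28 (Rx 2), but L-28 never forms. R-63 would need L-28 (Rx 7), but L-28 never forms.

K-38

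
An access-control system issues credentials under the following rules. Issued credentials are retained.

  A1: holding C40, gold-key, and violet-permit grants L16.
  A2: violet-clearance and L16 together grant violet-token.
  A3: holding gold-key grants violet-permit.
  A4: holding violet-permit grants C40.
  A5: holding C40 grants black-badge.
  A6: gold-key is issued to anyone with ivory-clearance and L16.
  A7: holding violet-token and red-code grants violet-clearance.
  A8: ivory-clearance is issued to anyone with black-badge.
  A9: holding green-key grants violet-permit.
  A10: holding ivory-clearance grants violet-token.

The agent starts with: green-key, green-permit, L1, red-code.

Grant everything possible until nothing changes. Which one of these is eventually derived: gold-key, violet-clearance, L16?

Holding green-key grants violet-permit (A9).
Holding violet-permit grants C40 (A4).
Holding C40 grants black-badge (A5).
Holding black-badge grants ivory-clearance (A8).
Holding ivory-clearance grants violet-token (A10).
Holding violet-token and red-code grants violet-clearance (A7).
L16 would need C40, gold-key, and violet-permit (A1), but gold-key is never granted. gold-key would need ivory-clearance and L16 (A6), but L16 is never granted.

violet-clearance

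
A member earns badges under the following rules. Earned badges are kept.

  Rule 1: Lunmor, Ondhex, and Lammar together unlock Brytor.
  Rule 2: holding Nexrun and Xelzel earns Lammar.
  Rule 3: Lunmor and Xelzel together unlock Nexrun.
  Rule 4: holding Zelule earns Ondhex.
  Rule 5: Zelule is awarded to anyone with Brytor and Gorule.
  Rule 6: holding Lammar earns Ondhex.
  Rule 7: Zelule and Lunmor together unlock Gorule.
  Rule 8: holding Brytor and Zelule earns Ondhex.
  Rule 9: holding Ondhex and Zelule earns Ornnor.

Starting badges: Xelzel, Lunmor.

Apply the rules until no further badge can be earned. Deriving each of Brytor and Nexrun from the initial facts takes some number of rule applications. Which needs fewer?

Nexrun

Nexrun: With Lunmor and Xelzel, Nexrun is earned (Rule 3). [1 rule application]
Brytor: With Lunmor and Xelzel, Nexrun is earned (Rule 3). With Nexrun and Xelzel, Lammar is earned (Rule 2). With Lammar, Ondhex is earned (Rule 6). With Lunmor, Ondhex, and Lammar, Brytor is earned (Rule 1). [4 rule applications]
Nexrun needs fewer.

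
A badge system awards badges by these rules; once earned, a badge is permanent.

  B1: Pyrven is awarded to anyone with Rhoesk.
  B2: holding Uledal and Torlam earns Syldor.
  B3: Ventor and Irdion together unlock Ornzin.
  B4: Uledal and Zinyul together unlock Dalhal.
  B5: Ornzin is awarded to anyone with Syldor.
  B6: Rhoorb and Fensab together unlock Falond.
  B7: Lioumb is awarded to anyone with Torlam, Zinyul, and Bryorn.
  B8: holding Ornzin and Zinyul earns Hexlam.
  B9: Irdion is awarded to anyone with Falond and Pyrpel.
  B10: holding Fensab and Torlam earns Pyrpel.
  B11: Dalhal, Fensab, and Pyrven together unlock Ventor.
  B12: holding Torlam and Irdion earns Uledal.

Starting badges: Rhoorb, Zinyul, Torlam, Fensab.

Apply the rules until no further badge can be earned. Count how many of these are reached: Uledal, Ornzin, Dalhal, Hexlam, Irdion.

5

With Rhoorb and Fensab, Falond is earned (B6).
With Fensab and Torlam, Pyrpel is earned (B10).
With Falond and Pyrpel, Irdion is earned (B9).
With Torlam and Irdion, Uledal is earned (B12).
With Uledal and Zinyul, Dalhal is earned (B4).
With Uledal and Torlam, Syldor is earned (B2).
With Syldor, Ornzin is earned (B5).
With Ornzin and Zinyul, Hexlam is earned (B8).
Uledal: reached.
Ornzin: reached.
Dalhal: reached.
Hexlam: reached.
Irdion: reached.
All 5 are reached.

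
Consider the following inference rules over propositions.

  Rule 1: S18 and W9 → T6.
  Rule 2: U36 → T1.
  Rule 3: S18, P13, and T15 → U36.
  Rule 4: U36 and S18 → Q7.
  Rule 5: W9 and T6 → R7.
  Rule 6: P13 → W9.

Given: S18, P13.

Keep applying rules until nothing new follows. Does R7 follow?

P13 holds, so W9 follows (Rule 6).
S18 and W9 hold, so T6 follows (Rule 1).
From W9 and T6, Rule 5 gives R7.

Yes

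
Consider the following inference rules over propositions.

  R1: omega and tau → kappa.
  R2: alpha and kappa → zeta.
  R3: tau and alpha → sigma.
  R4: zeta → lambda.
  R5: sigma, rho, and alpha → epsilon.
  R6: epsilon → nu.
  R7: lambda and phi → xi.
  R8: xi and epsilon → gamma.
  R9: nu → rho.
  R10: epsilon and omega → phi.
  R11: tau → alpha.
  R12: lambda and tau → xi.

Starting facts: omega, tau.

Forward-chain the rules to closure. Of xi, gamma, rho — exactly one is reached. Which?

xi

From omega and tau, R1 gives kappa.
tau holds, so alpha follows (R11).
alpha and kappa hold, so zeta follows (R2).
From zeta, R4 gives lambda.
lambda and tau hold, so xi follows (R12).
rho would need nu (R9), but nu is never established. gamma would need xi and epsilon (R8), but epsilon is never established.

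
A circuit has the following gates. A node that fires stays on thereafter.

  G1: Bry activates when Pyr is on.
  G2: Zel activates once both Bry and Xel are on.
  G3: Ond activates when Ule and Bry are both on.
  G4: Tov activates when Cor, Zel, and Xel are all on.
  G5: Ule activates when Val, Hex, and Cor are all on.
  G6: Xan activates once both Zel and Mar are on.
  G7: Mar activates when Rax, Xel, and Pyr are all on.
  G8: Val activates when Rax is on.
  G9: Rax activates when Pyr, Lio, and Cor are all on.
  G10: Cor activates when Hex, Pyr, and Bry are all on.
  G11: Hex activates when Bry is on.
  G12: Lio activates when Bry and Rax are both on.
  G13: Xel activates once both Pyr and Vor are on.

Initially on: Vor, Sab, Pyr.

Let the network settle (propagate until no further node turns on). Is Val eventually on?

No

Val would need Rax (G8), but Rax never turns on.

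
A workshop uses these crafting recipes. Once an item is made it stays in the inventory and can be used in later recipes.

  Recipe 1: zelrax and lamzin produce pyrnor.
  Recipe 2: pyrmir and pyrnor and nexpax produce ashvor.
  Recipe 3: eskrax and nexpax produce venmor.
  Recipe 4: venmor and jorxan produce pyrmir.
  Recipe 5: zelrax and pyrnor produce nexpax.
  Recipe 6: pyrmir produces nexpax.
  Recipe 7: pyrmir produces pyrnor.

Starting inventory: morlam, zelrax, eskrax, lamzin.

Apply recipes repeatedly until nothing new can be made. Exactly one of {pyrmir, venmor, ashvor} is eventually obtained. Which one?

venmor

zelrax and lamzin → pyrnor (Recipe 1).
zelrax and pyrnor → nexpax (Recipe 5).
eskrax and nexpax → venmor (Recipe 3).
pyrmir would need venmor and jorxan (Recipe 4), but jorxan is never obtained. ashvor would need pyrmir, pyrnor, and nexpax (Recipe 2), but pyrmir is never obtained.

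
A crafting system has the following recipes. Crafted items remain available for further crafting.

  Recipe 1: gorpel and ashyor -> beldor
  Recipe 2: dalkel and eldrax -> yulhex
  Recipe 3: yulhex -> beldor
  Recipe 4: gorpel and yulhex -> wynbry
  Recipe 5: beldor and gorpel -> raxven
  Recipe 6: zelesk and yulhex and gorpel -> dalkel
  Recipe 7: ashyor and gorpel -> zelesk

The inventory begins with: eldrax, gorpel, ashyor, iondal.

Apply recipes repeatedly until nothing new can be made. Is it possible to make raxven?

gorpel and ashyor -> beldor (Recipe 1).
beldor and gorpel -> raxven (Recipe 5).

Yes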